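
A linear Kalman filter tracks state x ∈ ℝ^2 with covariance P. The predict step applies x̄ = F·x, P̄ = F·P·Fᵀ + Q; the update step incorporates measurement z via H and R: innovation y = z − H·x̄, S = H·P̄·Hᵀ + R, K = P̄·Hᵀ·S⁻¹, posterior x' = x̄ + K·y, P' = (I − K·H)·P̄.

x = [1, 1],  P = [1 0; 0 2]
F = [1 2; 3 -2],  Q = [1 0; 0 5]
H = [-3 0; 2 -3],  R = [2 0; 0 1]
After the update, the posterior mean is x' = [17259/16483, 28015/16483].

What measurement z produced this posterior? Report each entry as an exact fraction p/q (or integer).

x̄ = F·x = [3, 1]
P̄ = F·P·Fᵀ + Q = [10 -5; -5 22]
S = H·P̄·Hᵀ + R = [92 -105; -105 299]
K = P̄·Hᵀ·S⁻¹ = [-5295/16483 70/16483; -3495/16483 -5417/16483]
x' − x̄ = [-32190/16483, 11532/16483] = K·y
y = (KᵀK)⁻¹·Kᵀ·(x' − x̄) = [6, -6]
z = y + H·x̄ = [6, -6] + [-9, 3] = [-3, -3]

z = [-3, -3]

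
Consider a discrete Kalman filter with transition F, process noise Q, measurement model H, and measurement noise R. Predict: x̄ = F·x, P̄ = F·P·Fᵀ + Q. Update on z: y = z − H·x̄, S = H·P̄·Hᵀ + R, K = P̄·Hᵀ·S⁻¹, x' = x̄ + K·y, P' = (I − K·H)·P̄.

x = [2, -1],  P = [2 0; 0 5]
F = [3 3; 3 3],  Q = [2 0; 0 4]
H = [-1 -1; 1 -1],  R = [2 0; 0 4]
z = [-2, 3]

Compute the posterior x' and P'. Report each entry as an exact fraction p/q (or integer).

x' = [1245/649, 70/649]
P' = [709/649 -67/649; -67/649 713/649]

x̄ = F·x = [3, 3]
P̄ = F·P·Fᵀ + Q = [65 63; 63 67]
y = z − H·x̄ = [4, 3]
S = H·P̄·Hᵀ + R = [260 2; 2 10]
K = P̄·Hᵀ·S⁻¹ = [-321/649 194/649; -323/649 -195/649]
x' = x̄ + K·y = [1245/649, 70/649]
P' = (I − K·H)·P̄ = [709/649 -67/649; -67/649 713/649]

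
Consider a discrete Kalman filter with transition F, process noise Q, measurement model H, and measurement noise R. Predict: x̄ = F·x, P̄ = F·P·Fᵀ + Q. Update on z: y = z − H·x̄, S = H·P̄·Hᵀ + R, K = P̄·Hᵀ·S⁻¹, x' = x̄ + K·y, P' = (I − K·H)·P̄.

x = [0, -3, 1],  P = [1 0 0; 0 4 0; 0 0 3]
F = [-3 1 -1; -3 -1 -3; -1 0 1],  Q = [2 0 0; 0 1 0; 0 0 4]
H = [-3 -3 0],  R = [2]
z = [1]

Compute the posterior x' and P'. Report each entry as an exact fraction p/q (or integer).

x̄ = F·x = [-4, 0, 1]
P̄ = F·P·Fᵀ + Q = [18 14 0; 14 41 -6; 0 -6 8]
y = z − H·x̄ = [-11]
S = H·P̄·Hᵀ + R = [785]
K = P̄·Hᵀ·S⁻¹ = [-96/785; -33/157; 18/785]
x' = x̄ + K·y = [-2084/785, 363/157, 587/785]
P' = (I − K·H)·P̄ = [4914/785 -970/157 1728/785; -970/157 992/157 -348/157; 1728/785 -348/157 5956/785]

x' = [-2084/785, 363/157, 587/785]
P' = [4914/785 -970/157 1728/785; -970/157 992/157 -348/157; 1728/785 -348/157 5956/785]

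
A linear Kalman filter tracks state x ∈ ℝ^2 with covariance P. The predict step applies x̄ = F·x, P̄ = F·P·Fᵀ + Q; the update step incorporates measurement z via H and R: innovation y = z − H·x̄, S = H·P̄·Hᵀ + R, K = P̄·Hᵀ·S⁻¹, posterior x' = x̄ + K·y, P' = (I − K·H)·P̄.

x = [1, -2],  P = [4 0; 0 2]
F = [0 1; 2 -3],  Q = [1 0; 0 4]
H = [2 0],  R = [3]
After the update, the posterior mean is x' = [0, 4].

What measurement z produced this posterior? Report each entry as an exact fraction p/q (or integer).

z = [1]

x̄ = F·x = [-2, 8]
P̄ = F·P·Fᵀ + Q = [3 -6; -6 38]
S = H·P̄·Hᵀ + R = [15]
K = P̄·Hᵀ·S⁻¹ = [2/5; -4/5]
x' − x̄ = [2, -4] = K·y
y = (KᵀK)⁻¹·Kᵀ·(x' − x̄) = [5]
z = y + H·x̄ = [5] + [-4] = [1]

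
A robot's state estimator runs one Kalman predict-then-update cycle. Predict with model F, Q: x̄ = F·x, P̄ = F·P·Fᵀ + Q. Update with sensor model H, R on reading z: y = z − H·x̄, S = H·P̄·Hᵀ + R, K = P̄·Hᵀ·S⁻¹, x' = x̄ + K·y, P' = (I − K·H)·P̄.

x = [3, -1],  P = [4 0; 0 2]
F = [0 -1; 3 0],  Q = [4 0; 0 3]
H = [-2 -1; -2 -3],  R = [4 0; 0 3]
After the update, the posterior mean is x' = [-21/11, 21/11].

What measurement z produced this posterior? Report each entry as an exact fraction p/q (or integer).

x̄ = F·x = [1, 9]
P̄ = F·P·Fᵀ + Q = [6 0; 0 39]
S = H·P̄·Hᵀ + R = [67 141; 141 378]
K = P̄·Hᵀ·S⁻¹ = [-316/605 296/1815; 39/121 -52/121]
x' − x̄ = [-32/11, -78/11] = K·y
y = (KᵀK)⁻¹·Kᵀ·(x' − x̄) = [14, 27]
z = y + H·x̄ = [14, 27] + [-11, -29] = [3, -2]

z = [3, -2]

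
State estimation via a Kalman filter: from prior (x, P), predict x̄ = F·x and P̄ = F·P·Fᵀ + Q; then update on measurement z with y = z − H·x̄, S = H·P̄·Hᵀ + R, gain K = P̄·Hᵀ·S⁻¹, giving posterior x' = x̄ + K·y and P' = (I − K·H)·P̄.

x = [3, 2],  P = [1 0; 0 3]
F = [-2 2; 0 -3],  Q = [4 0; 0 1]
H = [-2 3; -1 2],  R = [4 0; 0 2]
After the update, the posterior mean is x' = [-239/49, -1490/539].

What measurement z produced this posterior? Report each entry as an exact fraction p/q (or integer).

x̄ = F·x = [-2, -6]
P̄ = F·P·Fᵀ + Q = [20 -18; -18 28]
S = H·P̄·Hᵀ + R = [552 334; 334 206]
K = P̄·Hᵀ·S⁻¹ = [-15/49 11/49; 1/539 192/539]
x' − x̄ = [-141/49, 1744/539] = K·y
y = (KᵀK)⁻¹·Kᵀ·(x' − x̄) = [16, 9]
z = y + H·x̄ = [16, 9] + [-14, -10] = [2, -1]

z = [2, -1]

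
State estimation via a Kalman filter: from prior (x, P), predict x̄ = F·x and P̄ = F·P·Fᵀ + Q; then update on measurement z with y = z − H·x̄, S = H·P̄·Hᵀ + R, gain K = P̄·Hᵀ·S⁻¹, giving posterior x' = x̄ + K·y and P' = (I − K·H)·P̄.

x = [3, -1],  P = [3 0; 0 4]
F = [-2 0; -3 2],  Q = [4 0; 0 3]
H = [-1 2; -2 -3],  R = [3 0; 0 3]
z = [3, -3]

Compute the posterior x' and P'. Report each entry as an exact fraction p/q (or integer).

x' = [-9978/22663, 28005/22663]
P' = [16212/22663 -4782/22663; -4782/22663 6594/22663]

x̄ = F·x = [-6, -11]
P̄ = F·P·Fᵀ + Q = [16 18; 18 46]
y = z − H·x̄ = [19, -48]
S = H·P̄·Hᵀ + R = [131 -262; -262 697]
K = P̄·Hᵀ·S⁻¹ = [-8592/22663 -46/173; 5990/22663 -26/173]
x' = x̄ + K·y = [-9978/22663, 28005/22663]
P' = (I − K·H)·P̄ = [16212/22663 -4782/22663; -4782/22663 6594/22663]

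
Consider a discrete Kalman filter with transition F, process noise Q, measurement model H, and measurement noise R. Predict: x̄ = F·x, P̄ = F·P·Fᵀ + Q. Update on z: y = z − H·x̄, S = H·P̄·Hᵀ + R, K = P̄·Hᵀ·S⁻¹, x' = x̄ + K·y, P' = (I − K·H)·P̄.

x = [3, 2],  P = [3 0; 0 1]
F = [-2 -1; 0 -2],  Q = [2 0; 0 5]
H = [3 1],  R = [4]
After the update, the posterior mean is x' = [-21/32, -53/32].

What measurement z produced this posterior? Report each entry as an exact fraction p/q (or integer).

x̄ = F·x = [-8, -4]
P̄ = F·P·Fᵀ + Q = [15 2; 2 9]
S = H·P̄·Hᵀ + R = [160]
K = P̄·Hᵀ·S⁻¹ = [47/160; 3/32]
x' − x̄ = [235/32, 75/32] = K·y
y = (KᵀK)⁻¹·Kᵀ·(x' − x̄) = [25]
z = y + H·x̄ = [25] + [-28] = [-3]

z = [-3]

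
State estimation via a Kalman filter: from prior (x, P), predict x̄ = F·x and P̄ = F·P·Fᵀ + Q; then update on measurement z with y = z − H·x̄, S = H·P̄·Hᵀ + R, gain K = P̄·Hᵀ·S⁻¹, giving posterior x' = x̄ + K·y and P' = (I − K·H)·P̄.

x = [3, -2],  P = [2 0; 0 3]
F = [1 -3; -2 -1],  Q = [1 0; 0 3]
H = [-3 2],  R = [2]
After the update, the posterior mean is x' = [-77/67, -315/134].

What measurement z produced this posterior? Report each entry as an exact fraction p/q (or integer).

x̄ = F·x = [9, -4]
P̄ = F·P·Fᵀ + Q = [30 5; 5 14]
S = H·P̄·Hᵀ + R = [268]
K = P̄·Hᵀ·S⁻¹ = [-20/67; 13/268]
x' − x̄ = [-680/67, 221/134] = K·y
y = (KᵀK)⁻¹·Kᵀ·(x' − x̄) = [34]
z = y + H·x̄ = [34] + [-35] = [-1]

z = [-1]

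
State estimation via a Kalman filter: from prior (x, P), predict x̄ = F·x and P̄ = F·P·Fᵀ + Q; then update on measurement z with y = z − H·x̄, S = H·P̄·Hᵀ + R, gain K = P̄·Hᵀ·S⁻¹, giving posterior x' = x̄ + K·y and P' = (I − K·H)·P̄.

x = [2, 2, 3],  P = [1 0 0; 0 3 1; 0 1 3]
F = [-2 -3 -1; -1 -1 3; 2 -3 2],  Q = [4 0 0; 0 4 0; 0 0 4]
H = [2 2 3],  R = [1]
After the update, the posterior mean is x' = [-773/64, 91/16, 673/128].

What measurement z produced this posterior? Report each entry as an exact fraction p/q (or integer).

x̄ = F·x = [-13, 5, 4]
P̄ = F·P·Fᵀ + Q = [44 -6 14; -6 29 14; 14 14 35]
S = H·P̄·Hᵀ + R = [896]
K = P̄·Hᵀ·S⁻¹ = [59/448; 11/112; 23/128]
x' − x̄ = [59/64, 11/16, 161/128] = K·y
y = (KᵀK)⁻¹·Kᵀ·(x' − x̄) = [7]
z = y + H·x̄ = [7] + [-4] = [3]

z = [3]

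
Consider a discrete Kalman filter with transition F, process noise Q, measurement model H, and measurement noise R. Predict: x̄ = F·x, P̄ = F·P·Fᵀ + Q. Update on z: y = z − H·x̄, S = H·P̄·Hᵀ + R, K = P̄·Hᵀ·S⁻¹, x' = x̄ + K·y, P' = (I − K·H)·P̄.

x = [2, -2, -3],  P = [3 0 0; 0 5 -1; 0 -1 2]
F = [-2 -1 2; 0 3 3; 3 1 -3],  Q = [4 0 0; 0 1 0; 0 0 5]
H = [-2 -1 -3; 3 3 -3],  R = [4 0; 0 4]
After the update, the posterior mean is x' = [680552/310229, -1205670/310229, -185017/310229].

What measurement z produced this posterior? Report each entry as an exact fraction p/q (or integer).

z = [1, -3]

x̄ = F·x = [-8, -15, 13]
P̄ = F·P·Fᵀ + Q = [33 -6 -40; -6 46 3; -40 3 61]
S = H·P̄·Hᵀ + R = [245 369; 369 1822]
K = P̄·Hᵀ·S⁻¹ = [35151/310229 27105/310229; -119305/310229 43062/310229; -84646/310229 -32916/310229]
x' − x̄ = [3162384/310229, 3447765/310229, -4217994/310229] = K·y
y = (KᵀK)⁻¹·Kᵀ·(x' − x̄) = [9, 105]
z = y + H·x̄ = [9, 105] + [-8, -108] = [1, -3]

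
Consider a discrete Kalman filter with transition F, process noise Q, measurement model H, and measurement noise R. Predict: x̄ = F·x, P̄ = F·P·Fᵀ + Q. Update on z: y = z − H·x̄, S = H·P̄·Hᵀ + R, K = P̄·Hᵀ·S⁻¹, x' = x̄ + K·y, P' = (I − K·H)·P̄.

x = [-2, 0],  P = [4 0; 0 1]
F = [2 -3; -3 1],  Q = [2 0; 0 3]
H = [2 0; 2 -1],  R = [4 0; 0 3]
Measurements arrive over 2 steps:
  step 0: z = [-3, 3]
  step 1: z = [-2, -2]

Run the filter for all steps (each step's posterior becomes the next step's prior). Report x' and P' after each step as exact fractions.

step 0: x' = [-307/691, -3733/1382], P' = [432/691 621/691; 621/691 2577/691]
step 1: x' = [-417743/532876, 86915/266438], P' = [170181/266438 108390/133219; 108390/133219 404916/133219]

step 0: x̄ = F·x = [-4, 6]
step 0: P̄ = F·P·Fᵀ + Q = [27 -27; -27 40]
step 0: y = z − H·x̄ = [5, 17]
step 0: S = H·P̄·Hᵀ + R = [112 162; 162 259]
step 0: K = P̄·Hᵀ·S⁻¹ = [216/691 81/691; 621/1382 -445/691]
step 0: x' = x̄ + K·y = [-307/691, -3733/1382]
step 0: P' = (I − K·H)·P̄ = [432/691 621/691; 621/691 2577/691]
step 1: x̄ = F·x = [9971/1382, -1891/1382]
step 1: P̄ = F·P·Fᵀ + Q = [18851/691 -3492/691; -3492/691 4812/691]
step 1: y = z − H·x̄ = [-11353/691, -24597/1382]
step 1: S = H·P̄·Hᵀ + R = [78168/691 82388/691; 82388/691 96257/691]
step 1: K = P̄·Hᵀ·S⁻¹ = [170181/532876 20597/133219; 54195/133219 -62712/133219]
step 1: x' = x̄ + K·y = [-417743/532876, 86915/266438]
step 1: P' = (I − K·H)·P̄ = [170181/266438 108390/133219; 108390/133219 404916/133219]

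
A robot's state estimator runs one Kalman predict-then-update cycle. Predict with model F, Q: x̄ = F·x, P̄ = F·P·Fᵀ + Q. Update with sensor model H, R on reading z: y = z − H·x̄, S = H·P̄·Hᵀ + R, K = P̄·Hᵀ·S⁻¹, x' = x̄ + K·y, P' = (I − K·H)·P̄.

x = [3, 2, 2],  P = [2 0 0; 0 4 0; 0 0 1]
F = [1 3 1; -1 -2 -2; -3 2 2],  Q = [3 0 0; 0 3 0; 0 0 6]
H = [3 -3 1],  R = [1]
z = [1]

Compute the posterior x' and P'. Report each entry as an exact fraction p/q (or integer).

x' = [49/339, -961/339, -2675/339]
P' = [1013/339 911/678 -1615/339; 911/678 3971/1356 3137/678; -1615/339 3137/678 9587/339]

x̄ = F·x = [11, -11, -1]
P̄ = F·P·Fᵀ + Q = [42 -28 20; -28 25 -14; 20 -14 44]
y = z − H·x̄ = [-64]
S = H·P̄·Hᵀ + R = [1356]
K = P̄·Hᵀ·S⁻¹ = [115/678; -173/1356; 73/678]
x' = x̄ + K·y = [49/339, -961/339, -2675/339]
P' = (I − K·H)·P̄ = [1013/339 911/678 -1615/339; 911/678 3971/1356 3137/678; -1615/339 3137/678 9587/339]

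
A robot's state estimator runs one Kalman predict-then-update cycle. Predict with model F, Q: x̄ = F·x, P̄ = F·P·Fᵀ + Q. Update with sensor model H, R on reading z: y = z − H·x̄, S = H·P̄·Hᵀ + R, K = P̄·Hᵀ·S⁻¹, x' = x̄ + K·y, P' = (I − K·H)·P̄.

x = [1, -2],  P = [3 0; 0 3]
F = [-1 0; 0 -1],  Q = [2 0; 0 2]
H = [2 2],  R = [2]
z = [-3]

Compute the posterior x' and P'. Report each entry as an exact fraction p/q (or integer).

x' = [-46/21, 17/21]
P' = [55/21 -50/21; -50/21 55/21]

x̄ = F·x = [-1, 2]
P̄ = F·P·Fᵀ + Q = [5 0; 0 5]
y = z − H·x̄ = [-5]
S = H·P̄·Hᵀ + R = [42]
K = P̄·Hᵀ·S⁻¹ = [5/21; 5/21]
x' = x̄ + K·y = [-46/21, 17/21]
P' = (I − K·H)·P̄ = [55/21 -50/21; -50/21 55/21]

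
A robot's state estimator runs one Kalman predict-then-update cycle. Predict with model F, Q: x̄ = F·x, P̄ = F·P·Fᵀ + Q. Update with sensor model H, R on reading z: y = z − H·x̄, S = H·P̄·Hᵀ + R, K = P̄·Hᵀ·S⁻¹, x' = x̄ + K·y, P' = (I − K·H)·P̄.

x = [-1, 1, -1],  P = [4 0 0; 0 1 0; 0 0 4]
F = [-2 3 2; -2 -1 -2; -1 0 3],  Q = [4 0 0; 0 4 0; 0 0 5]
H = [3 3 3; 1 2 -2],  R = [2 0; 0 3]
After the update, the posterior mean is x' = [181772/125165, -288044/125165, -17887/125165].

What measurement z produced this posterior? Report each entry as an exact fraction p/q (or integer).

z = [-3, -3]

x̄ = F·x = [3, 3, -2]
P̄ = F·P·Fᵀ + Q = [45 -3 32; -3 37 -16; 32 -16 45]
S = H·P̄·Hᵀ + R = [1379 -36; -36 364]
K = P̄·Hᵀ·S⁻¹ = [19977/125165 -26483/500660; 5841/125165 143981/500660; 15843/125165 -58761/250330]
x' − x̄ = [-193723/125165, -663539/125165, 232443/125165] = K·y
y = (KᵀK)⁻¹·Kᵀ·(x' − x̄) = [-15, -16]
z = y + H·x̄ = [-15, -16] + [12, 13] = [-3, -3]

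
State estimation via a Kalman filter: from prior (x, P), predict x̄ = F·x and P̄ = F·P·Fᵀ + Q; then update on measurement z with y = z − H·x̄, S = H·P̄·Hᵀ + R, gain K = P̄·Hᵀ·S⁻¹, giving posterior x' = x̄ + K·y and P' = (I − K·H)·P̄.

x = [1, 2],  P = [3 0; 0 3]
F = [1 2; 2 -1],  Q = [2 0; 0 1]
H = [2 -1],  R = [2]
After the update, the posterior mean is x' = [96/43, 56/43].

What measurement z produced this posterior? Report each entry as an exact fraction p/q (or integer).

x̄ = F·x = [5, 0]
P̄ = F·P·Fᵀ + Q = [17 0; 0 16]
S = H·P̄·Hᵀ + R = [86]
K = P̄·Hᵀ·S⁻¹ = [17/43; -8/43]
x' − x̄ = [-119/43, 56/43] = K·y
y = (KᵀK)⁻¹·Kᵀ·(x' − x̄) = [-7]
z = y + H·x̄ = [-7] + [10] = [3]

z = [3]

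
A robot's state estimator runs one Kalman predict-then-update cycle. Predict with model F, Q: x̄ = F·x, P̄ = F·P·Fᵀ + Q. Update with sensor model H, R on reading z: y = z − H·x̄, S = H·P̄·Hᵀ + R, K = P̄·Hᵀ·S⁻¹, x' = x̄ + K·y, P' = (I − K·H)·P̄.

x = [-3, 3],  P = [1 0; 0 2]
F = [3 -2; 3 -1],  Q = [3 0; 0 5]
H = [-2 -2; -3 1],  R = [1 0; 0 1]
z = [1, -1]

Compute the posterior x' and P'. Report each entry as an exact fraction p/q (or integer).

x' = [799/10031, -6588/10031]
P' = [775/10031 -138/10031; -138/10031 1979/10031]

x̄ = F·x = [-15, -12]
P̄ = F·P·Fᵀ + Q = [20 13; 13 16]
y = z − H·x̄ = [-53, -34]
S = H·P̄·Hᵀ + R = [249 140; 140 119]
K = P̄·Hᵀ·S⁻¹ = [-182/1433 -2463/10031; -526/1433 2393/10031]
x' = x̄ + K·y = [799/10031, -6588/10031]
P' = (I − K·H)·P̄ = [775/10031 -138/10031; -138/10031 1979/10031]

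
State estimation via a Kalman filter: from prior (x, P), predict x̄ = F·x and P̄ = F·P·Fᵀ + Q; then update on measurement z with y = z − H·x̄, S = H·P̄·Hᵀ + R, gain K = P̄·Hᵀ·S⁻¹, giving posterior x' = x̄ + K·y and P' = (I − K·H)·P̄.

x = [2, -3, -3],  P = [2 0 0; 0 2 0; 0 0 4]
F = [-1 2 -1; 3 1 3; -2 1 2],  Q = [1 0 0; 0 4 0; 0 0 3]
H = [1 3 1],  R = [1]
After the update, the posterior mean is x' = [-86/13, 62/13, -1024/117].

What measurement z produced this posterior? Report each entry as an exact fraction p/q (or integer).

x̄ = F·x = [-5, -6, -13]
P̄ = F·P·Fᵀ + Q = [15 -14 0; -14 60 14; 0 14 29]
S = H·P̄·Hᵀ + R = [585]
K = P̄·Hᵀ·S⁻¹ = [-3/65; 4/13; 71/585]
x' − x̄ = [-21/13, 140/13, 497/117] = K·y
y = (KᵀK)⁻¹·Kᵀ·(x' − x̄) = [35]
z = y + H·x̄ = [35] + [-36] = [-1]

z = [-1]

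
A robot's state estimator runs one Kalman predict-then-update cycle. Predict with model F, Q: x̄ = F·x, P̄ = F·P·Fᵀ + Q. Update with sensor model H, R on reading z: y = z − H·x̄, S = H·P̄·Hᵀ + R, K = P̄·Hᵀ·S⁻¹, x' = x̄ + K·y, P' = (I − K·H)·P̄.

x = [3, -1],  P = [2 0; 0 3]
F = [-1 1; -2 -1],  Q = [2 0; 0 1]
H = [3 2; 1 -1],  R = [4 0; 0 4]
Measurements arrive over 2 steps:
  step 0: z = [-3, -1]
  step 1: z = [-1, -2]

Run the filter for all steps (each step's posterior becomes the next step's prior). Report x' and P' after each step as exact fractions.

step 0: x̄ = F·x = [-4, -5]
step 0: P̄ = F·P·Fᵀ + Q = [7 1; 1 12]
step 0: y = z − H·x̄ = [19, -2]
step 0: S = H·P̄·Hᵀ + R = [127 -4; -4 21]
step 0: K = P̄·Hᵀ·S⁻¹ = [507/2651 854/2651; 523/2651 -1289/2651]
step 0: x' = x̄ + K·y = [-2679/2651, -740/2651]
step 0: P' = (I − K·H)·P̄ = [1772/2651 -1644/2651; -1644/2651 3512/2651]
step 1: x̄ = F·x = [1939/2651, 6098/2651]
step 1: P̄ = F·P·Fᵀ + Q = [13874/2651 1676/2651; 1676/2651 6675/2651]
step 1: y = z − H·x̄ = [-20664/2651, -1143/2651]
step 1: S = H·P̄·Hᵀ + R = [182282/2651 26596/2651; 26596/2651 27801/2651]
step 1: K = P̄·Hᵀ·S⁻¹ = [174633/822383 193766/822383; 121441/822383 -264053/822383]
step 1: x' = x̄ + K·y = [-843263/822383, 1058939/822383]
step 1: P' = (I − K·H)·P̄ = [449732/822383 -325332/822383; -325332/822383 730880/822383]

step 0: x' = [-2679/2651, -740/2651], P' = [1772/2651 -1644/2651; -1644/2651 3512/2651]
step 1: x' = [-843263/822383, 1058939/822383], P' = [449732/822383 -325332/822383; -325332/822383 730880/822383]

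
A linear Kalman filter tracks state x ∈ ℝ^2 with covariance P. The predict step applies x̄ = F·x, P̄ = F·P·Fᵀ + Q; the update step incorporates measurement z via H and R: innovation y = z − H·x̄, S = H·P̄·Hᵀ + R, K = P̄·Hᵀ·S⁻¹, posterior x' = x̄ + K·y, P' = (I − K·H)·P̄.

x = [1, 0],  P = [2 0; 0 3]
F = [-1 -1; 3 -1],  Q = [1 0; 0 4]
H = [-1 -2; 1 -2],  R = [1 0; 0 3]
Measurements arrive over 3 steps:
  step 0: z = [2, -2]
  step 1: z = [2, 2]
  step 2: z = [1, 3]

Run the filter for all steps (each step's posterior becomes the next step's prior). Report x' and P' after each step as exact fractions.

step 0: x' = [-4855/2659, -43/2659], P' = [2274/2659 -573/2659; -573/2659 639/2659]
step 1: x' = [244610/444163, -526422/444163], P' = [797518/1332489 -211171/1332489; -211171/1332489 301597/1332489]
step 2: x' = [16785368/17099429, -15850736/17099429], P' = [312204634/530082299 -2630647/17099429; -2630647/17099429 3831385/17099429]

step 0: x̄ = F·x = [-1, 3]
step 0: P̄ = F·P·Fᵀ + Q = [6 -3; -3 25]
step 0: y = z − H·x̄ = [7, 5]
step 0: S = H·P̄·Hᵀ + R = [95 94; 94 121]
step 0: K = P̄·Hᵀ·S⁻¹ = [-1128/2659 1140/2659; -705/2659 -617/2659]
step 0: x' = x̄ + K·y = [-4855/2659, -43/2659]
step 0: P' = (I − K·H)·P̄ = [2274/2659 -573/2659; -573/2659 639/2659]
step 1: x̄ = F·x = [4898/2659, -14522/2659]
step 1: P̄ = F·P·Fᵀ + Q = [4426/2659 -5037/2659; -5037/2659 35179/2659]
step 1: y = z − H·x̄ = [-18828/2659, -28624/2659]
step 1: S = H·P̄·Hᵀ + R = [127653/2659 136290/2659; 136290/2659 173267/2659]
step 1: K = P̄·Hᵀ·S⁻¹ = [-375176/1332489 135540/444163; -392023/1332489 -90485/444163]
step 1: x' = x̄ + K·y = [244610/444163, -526422/444163]
step 1: P' = (I − K·H)·P̄ = [797518/1332489 -211171/1332489; -211171/1332489 301597/1332489]
step 2: x̄ = F·x = [281812/444163, 1260252/444163]
step 2: P̄ = F·P·Fᵀ + Q = [669754/444163 -556205/444163; -556205/444163 14076241/1332489]
step 2: y = z − H·x̄ = [3246479/444163, 3571181/444163]
step 2: S = H·P̄·Hᵀ + R = [52972255/1332489 54295702/1332489; 54295702/1332489 68986153/1332489]
step 2: K = P̄·Hᵀ·S⁻¹ = [-149104520/530082299 158434916/530082299; -5032123/17099429 -3431139/17099429]
step 2: x' = x̄ + K·y = [16785368/17099429, -15850736/17099429]
step 2: P' = (I − K·H)·P̄ = [312204634/530082299 -2630647/17099429; -2630647/17099429 3831385/17099429]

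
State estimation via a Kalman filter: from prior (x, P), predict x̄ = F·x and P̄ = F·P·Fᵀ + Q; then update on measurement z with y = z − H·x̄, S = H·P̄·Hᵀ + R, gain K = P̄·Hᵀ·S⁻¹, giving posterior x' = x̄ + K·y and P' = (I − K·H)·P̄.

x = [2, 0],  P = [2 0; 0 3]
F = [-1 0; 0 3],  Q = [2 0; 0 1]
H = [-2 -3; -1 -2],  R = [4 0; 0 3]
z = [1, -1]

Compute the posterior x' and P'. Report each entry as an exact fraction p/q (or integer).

x̄ = F·x = [-2, 0]
P̄ = F·P·Fᵀ + Q = [4 0; 0 28]
y = z − H·x̄ = [-3, -3]
S = H·P̄·Hᵀ + R = [272 176; 176 119]
K = P̄·Hᵀ·S⁻¹ = [-31/174 20/87; -35/348 -28/87]
x' = x̄ + K·y = [-125/58, 147/116]
P' = (I − K·H)·P̄ = [304/87 -182/87; -182/87 133/87]

x' = [-125/58, 147/116]
P' = [304/87 -182/87; -182/87 133/87]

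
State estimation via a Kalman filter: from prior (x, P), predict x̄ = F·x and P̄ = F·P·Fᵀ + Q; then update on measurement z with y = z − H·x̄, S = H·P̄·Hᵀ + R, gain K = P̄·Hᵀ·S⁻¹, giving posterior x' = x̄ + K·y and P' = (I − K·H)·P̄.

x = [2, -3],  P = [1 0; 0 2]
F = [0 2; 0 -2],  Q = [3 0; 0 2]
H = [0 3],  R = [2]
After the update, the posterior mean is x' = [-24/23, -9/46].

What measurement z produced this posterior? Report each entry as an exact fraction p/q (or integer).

x̄ = F·x = [-6, 6]
P̄ = F·P·Fᵀ + Q = [11 -8; -8 10]
S = H·P̄·Hᵀ + R = [92]
K = P̄·Hᵀ·S⁻¹ = [-6/23; 15/46]
x' − x̄ = [114/23, -285/46] = K·y
y = (KᵀK)⁻¹·Kᵀ·(x' − x̄) = [-19]
z = y + H·x̄ = [-19] + [18] = [-1]

z = [-1]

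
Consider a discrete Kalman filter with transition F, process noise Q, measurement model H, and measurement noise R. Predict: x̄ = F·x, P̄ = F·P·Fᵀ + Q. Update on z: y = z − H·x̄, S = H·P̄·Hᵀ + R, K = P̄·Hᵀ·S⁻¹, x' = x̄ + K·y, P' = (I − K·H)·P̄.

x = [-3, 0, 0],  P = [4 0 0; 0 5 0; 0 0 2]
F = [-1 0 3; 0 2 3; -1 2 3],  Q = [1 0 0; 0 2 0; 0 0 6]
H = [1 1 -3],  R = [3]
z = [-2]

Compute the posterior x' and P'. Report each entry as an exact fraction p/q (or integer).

x̄ = F·x = [3, 0, 3]
P̄ = F·P·Fᵀ + Q = [23 18 22; 18 40 38; 22 38 48]
y = z − H·x̄ = [4]
S = H·P̄·Hᵀ + R = [174]
K = P̄·Hᵀ·S⁻¹ = [-25/174; -28/87; -14/29]
x' = x̄ + K·y = [211/87, -112/87, 31/29]
P' = (I − K·H)·P̄ = [3377/174 866/87 288/29; 866/87 1912/87 318/29; 288/29 318/29 216/29]

x' = [211/87, -112/87, 31/29]
P' = [3377/174 866/87 288/29; 866/87 1912/87 318/29; 288/29 318/29 216/29]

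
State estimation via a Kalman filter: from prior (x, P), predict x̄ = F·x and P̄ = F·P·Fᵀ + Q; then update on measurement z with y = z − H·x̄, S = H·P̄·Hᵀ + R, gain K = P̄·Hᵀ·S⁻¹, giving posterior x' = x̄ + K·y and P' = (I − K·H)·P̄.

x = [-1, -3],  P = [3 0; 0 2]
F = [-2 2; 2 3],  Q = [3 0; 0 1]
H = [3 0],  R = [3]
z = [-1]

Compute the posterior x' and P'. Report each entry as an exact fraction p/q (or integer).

x̄ = F·x = [-4, -11]
P̄ = F·P·Fᵀ + Q = [23 0; 0 31]
y = z − H·x̄ = [11]
S = H·P̄·Hᵀ + R = [210]
K = P̄·Hᵀ·S⁻¹ = [23/70; 0]
x' = x̄ + K·y = [-27/70, -11]
P' = (I − K·H)·P̄ = [23/70 0; 0 31]

x' = [-27/70, -11]
P' = [23/70 0; 0 31]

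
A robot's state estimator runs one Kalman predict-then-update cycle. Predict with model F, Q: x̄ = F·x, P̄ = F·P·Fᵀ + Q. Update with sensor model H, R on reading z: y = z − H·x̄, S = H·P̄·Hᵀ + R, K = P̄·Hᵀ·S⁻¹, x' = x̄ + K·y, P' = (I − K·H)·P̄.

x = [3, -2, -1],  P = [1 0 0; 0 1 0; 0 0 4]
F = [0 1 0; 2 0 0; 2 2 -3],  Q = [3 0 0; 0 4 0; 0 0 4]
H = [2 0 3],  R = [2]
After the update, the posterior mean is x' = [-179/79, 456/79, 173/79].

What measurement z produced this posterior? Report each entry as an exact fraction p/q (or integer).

z = [2]

x̄ = F·x = [-2, 6, 5]
P̄ = F·P·Fᵀ + Q = [4 0 2; 0 8 4; 2 4 48]
S = H·P̄·Hᵀ + R = [474]
K = P̄·Hᵀ·S⁻¹ = [7/237; 2/79; 74/237]
x' − x̄ = [-21/79, -18/79, -222/79] = K·y
y = (KᵀK)⁻¹·Kᵀ·(x' − x̄) = [-9]
z = y + H·x̄ = [-9] + [11] = [2]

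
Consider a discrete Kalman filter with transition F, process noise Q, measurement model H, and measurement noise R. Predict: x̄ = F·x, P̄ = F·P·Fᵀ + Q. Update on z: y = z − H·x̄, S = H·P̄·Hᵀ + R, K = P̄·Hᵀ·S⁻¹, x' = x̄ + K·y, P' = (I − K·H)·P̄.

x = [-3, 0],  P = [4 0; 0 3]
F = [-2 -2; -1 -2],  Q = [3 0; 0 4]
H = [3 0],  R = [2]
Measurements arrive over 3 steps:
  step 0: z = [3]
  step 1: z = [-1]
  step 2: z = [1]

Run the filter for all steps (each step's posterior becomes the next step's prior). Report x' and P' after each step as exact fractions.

step 0: x' = [291/281, -57/281], P' = [62/281 40/281; 40/281 2020/281]
step 1: x' = [-29409/85981, 47079/85981], P' = [18982/85981 16888/85981; 16888/85981 600522/85981]
step 2: x' = [8542509/26011529, -2563101/26011529], P' = [5742126/26011529 5082760/26011529; 5082760/26011529 180869514/26011529]

step 0: x̄ = F·x = [6, 3]
step 0: P̄ = F·P·Fᵀ + Q = [31 20; 20 20]
step 0: y = z − H·x̄ = [-15]
step 0: S = H·P̄·Hᵀ + R = [281]
step 0: K = P̄·Hᵀ·S⁻¹ = [93/281; 60/281]
step 0: x' = x̄ + K·y = [291/281, -57/281]
step 0: P' = (I − K·H)·P̄ = [62/281 40/281; 40/281 2020/281]
step 1: x̄ = F·x = [-468/281, -177/281]
step 1: P̄ = F·P·Fᵀ + Q = [9491/281 8444/281; 8444/281 9426/281]
step 1: y = z − H·x̄ = [1123/281]
step 1: S = H·P̄·Hᵀ + R = [85981/281]
step 1: K = P̄·Hᵀ·S⁻¹ = [28473/85981; 25332/85981]
step 1: x' = x̄ + K·y = [-29409/85981, 47079/85981]
step 1: P' = (I − K·H)·P̄ = [18982/85981 16888/85981; 16888/85981 600522/85981]
step 2: x̄ = F·x = [-35340/85981, -64749/85981]
step 2: P̄ = F·P·Fᵀ + Q = [2871063/85981 2541380/85981; 2541380/85981 2832546/85981]
step 2: y = z − H·x̄ = [192001/85981]
step 2: S = H·P̄·Hᵀ + R = [26011529/85981]
step 2: K = P̄·Hᵀ·S⁻¹ = [8613189/26011529; 7624140/26011529]
step 2: x' = x̄ + K·y = [8542509/26011529, -2563101/26011529]
step 2: P' = (I − K·H)·P̄ = [5742126/26011529 5082760/26011529; 5082760/26011529 180869514/26011529]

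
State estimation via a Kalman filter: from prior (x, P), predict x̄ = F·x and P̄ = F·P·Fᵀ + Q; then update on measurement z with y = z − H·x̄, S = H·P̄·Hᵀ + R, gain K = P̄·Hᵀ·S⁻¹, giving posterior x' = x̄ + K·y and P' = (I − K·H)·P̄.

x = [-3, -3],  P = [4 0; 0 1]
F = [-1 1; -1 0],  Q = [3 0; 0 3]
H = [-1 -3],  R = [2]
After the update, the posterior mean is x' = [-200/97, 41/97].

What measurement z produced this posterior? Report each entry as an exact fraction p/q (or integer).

x̄ = F·x = [0, 3]
P̄ = F·P·Fᵀ + Q = [8 4; 4 7]
S = H·P̄·Hᵀ + R = [97]
K = P̄·Hᵀ·S⁻¹ = [-20/97; -25/97]
x' − x̄ = [-200/97, -250/97] = K·y
y = (KᵀK)⁻¹·Kᵀ·(x' − x̄) = [10]
z = y + H·x̄ = [10] + [-9] = [1]

z = [1]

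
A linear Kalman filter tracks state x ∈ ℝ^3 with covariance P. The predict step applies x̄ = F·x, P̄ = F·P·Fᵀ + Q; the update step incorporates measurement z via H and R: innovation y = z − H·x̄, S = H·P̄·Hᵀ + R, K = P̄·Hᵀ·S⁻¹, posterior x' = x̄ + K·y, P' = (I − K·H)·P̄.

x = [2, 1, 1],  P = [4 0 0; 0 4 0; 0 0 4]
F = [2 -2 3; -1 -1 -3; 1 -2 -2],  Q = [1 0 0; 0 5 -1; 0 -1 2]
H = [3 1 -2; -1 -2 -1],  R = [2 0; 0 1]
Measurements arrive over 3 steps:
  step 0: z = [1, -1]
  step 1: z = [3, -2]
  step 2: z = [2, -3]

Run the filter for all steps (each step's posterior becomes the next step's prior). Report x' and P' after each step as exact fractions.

step 0: x' = [29071/15398, -19911/15398, 12840/7699], P' = [47832/7699 -46287/7699 183039/30796; -46287/7699 46580/7699 -179305/30796; 183039/30796 -179305/30796 185797/30796]
step 1: x' = [2159213489/1601117615, 31225316/1601117615, 806939551/1601117615], P' = [13814514213/3202235230 -13263202003/3202235230 12708897277/3202235230; -13263202003/3202235230 13468391453/3202235230 -12423186327/3202235230; 12708897277/3202235230 -12423186327/3202235230 12746085723/3202235230]
step 2: x' = [10523724210735/9195657263621, 3706992609254/9195657263621, 8180977874880/9195657263621], P' = [79207373213545/18391314527242 -76047105728681/18391314527242 72875567987739/18391314527242; -76047105728681/18391314527242 77231247459521/18391314527242 -71240756903135/18391314527242; 72875567987739/18391314527242 -71240756903135/18391314527242 219299558101183/55173943581726]

step 0: x̄ = F·x = [5, -6, -2]
step 0: P̄ = F·P·Fᵀ + Q = [69 -36 0; -36 49 27; 0 27 38]
step 0: y = z − H·x̄ = [-12, -10]
step 0: S = H·P̄·Hᵀ + R = [500 104; 104 268]
step 0: K = P̄·Hᵀ·S⁻¹ = [11379/30796 -4071/30796; -5257/30796 -8187/30796; -891/30796 -5113/15398]
step 0: x' = x̄ + K·y = [29071/15398, -19911/15398, 12840/7699]
step 0: P' = (I − K·H)·P̄ = [47832/7699 -46287/7699 183039/30796; -46287/7699 46580/7699 -179305/30796; 183039/30796 -179305/30796 185797/30796]
step 1: x̄ = F·x = [87502/7699, -43100/7699, 17533/15398]
step 1: P̄ = F·P·Fᵀ + Q = [9042873/30796 -3867455/30796 1299613/30796; -3867455/30796 1855909/30796 -537329/30796; 1299613/30796 -537329/30796 78846/7699]
step 1: y = z − H·x̄ = [-178776/7699, -10659/15398]
step 1: S = H·P̄·Hᵀ + R = [11978531/7699 -1512271/7699; -1512271/7699 1792779/30796]
step 1: K = P̄·Hᵀ·S⁻¹ = [1381273041/3202235230 1496258/1601117615; -737420951/3202235230 -625197288/1601117615; 105667029/3202235230 -304305173/1601117615]
step 1: x' = x̄ + K·y = [2159213489/1601117615, 31225316/1601117615, 806939551/1601117615]
step 1: P' = (I − K·H)·P̄ = [13814514213/3202235230 -13263202003/3202235230 12708897277/3202235230; -13263202003/3202235230 13468391453/3202235230 -12423186327/3202235230; 12708897277/3202235230 -12423186327/3202235230 12746085723/3202235230]
step 2: x̄ = F·x = [6676794999/1601117615, -4611257458/1601117615, 96576751/320223523]
step 2: P̄ = F·P·Fᵀ + Q = [634739248673/3202235230 -267056651501/3202235230 19348553459/640447046; -267056651501/3202235230 133196715017/3202235230 -7792208419/640447046; 19348553459/640447046 -7792208419/640447046 5581724333/640447046]
step 2: y = z − H·x̄ = [-11251124799/1601117615, -6866189007/1601117615]
step 2: S = H·P̄·Hᵀ + R = [1678239981014/1601117615 -229511632898/1601117615; -229511632898/1601117615 84025862921/1601117615]
step 2: K = P̄·Hᵀ·S⁻¹ = [3955969484119/9195657263621 5635128039/9195657263621; -2107138980063/9195657263621 -3587316143613/9195657263621; 889681244470/27586971790863 -5240860322795/27586971790863]
step 2: x' = x̄ + K·y = [10523724210735/9195657263621, 3706992609254/9195657263621, 8180977874880/9195657263621]
step 2: P' = (I − K·H)·P̄ = [79207373213545/18391314527242 -76047105728681/18391314527242 72875567987739/18391314527242; -76047105728681/18391314527242 77231247459521/18391314527242 -71240756903135/18391314527242; 72875567987739/18391314527242 -71240756903135/18391314527242 219299558101183/55173943581726]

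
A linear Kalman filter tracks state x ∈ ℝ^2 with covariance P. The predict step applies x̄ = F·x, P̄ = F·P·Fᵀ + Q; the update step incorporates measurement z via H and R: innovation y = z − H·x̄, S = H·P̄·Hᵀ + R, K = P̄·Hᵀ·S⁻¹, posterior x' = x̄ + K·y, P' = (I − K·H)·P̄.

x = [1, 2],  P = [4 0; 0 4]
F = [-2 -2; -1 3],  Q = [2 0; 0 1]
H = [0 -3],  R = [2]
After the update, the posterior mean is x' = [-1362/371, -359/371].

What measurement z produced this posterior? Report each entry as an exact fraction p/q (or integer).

z = [3]

x̄ = F·x = [-6, 5]
P̄ = F·P·Fᵀ + Q = [34 -16; -16 41]
S = H·P̄·Hᵀ + R = [371]
K = P̄·Hᵀ·S⁻¹ = [48/371; -123/371]
x' − x̄ = [864/371, -2214/371] = K·y
y = (KᵀK)⁻¹·Kᵀ·(x' − x̄) = [18]
z = y + H·x̄ = [18] + [-15] = [3]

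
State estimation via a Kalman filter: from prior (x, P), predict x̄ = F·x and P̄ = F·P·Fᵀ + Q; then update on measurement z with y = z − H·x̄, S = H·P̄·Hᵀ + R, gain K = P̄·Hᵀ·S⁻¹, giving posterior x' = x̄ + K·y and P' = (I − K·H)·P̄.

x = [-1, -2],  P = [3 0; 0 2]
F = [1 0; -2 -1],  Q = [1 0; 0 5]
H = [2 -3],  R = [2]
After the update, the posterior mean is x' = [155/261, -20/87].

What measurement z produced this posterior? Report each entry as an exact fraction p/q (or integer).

x̄ = F·x = [-1, 4]
P̄ = F·P·Fᵀ + Q = [4 -6; -6 19]
S = H·P̄·Hᵀ + R = [261]
K = P̄·Hᵀ·S⁻¹ = [26/261; -23/87]
x' − x̄ = [416/261, -368/87] = K·y
y = (KᵀK)⁻¹·Kᵀ·(x' − x̄) = [16]
z = y + H·x̄ = [16] + [-14] = [2]

z = [2]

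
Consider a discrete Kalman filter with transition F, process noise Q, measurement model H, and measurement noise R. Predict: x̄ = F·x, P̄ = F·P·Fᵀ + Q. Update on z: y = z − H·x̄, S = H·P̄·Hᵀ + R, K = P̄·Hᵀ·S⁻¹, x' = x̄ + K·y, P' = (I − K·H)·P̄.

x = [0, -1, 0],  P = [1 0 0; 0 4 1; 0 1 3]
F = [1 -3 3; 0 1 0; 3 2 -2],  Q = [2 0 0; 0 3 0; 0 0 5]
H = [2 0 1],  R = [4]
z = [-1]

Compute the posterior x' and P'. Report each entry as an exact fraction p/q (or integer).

x̄ = F·x = [3, -1, -2]
P̄ = F·P·Fᵀ + Q = [48 -9 -27; -9 7 6; -27 6 34]
y = z − H·x̄ = [-5]
S = H·P̄·Hᵀ + R = [122]
K = P̄·Hᵀ·S⁻¹ = [69/122; -6/61; -10/61]
x' = x̄ + K·y = [21/122, -31/61, -72/61]
P' = (I − K·H)·P̄ = [1095/122 -135/61 -957/61; -135/61 355/61 246/61; -957/61 246/61 1874/61]

x' = [21/122, -31/61, -72/61]
P' = [1095/122 -135/61 -957/61; -135/61 355/61 246/61; -957/61 246/61 1874/61]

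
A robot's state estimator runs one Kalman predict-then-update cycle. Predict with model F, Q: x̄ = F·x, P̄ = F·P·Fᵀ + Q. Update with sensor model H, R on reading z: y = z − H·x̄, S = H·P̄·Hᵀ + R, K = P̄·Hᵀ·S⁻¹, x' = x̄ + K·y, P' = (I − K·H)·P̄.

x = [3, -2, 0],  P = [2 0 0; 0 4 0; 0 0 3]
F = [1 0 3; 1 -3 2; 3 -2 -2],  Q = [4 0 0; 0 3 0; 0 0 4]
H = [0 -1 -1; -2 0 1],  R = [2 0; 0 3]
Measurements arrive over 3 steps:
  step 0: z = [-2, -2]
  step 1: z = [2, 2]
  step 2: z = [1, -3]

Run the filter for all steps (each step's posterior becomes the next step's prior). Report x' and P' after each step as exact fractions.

step 0: x̄ = F·x = [3, 9, 13]
step 0: P̄ = F·P·Fᵀ + Q = [33 20 -12; 20 53 18; -12 18 50]
step 0: y = z − H·x̄ = [20, -9]
step 0: S = H·P̄·Hᵀ + R = [141 -52; -52 233]
step 0: K = P̄·Hᵀ·S⁻¹ = [-5920/30149 -11414/30149; -17687/30149 -6794/30149; -11996/30149 6898/30149]
step 0: x' = x̄ + K·y = [74773/30149, -21253/30149, 89935/30149]
step 0: P' = (I − K·H)·P̄ = [57265/30149 -68448/30149 80288/30149; -68448/30149 192652/30149 -157278/30149; 80288/30149 -157278/30149 181270/30149]
step 1: x̄ = F·x = [344578/30149, 45486/4307, 86955/30149]
step 1: P̄ = F·P·Fᵀ + Q = [2291019/30149 452453/4307 726755/30149; 452453/4307 746548/4307 194593/4307; 726755/30149 194593/4307 731365/30149]
step 1: y = z − H·x̄ = [465655/30149, 662499/30149]
step 1: S = H·P̄·Hᵀ + R = [8741801/30149 5694336/30149; 5694336/30149 7078868/30149]
step 1: K = P̄·Hᵀ·S⁻¹ = [-46529830/244258457 -382393903/977033828; -151930115/244258457 -197409291/977033828; -88788908/244258457 186020619/977033828]
step 1: x' = x̄ + K·y = [-110736937/977033828, -3405817897/977033828, 1420161689/977033828]
step 1: P' = (I − K·H)·P̄ = [1307887187/977033828 -1096354025/977033828 1468592665/977033828; -1096354025/977033828 4000376843/977033828 -2784935923/977033828; 1468592665/977033828 -2784935923/977033828 3495247187/977033828]
step 2: x̄ = F·x = [2074874065/488516914, 3236760033/244258457, 3639101605/977033828]
step 2: P̄ = F·P·Fᵀ + Q = [11371200793/244258457 14493954754/244258457 6067325341/488516914; 14493954754/244258457 25023773723/244258457 6577331740/244258457; 6067325341/488516914 6577331740/244258457 18915265051/977033828]
step 2: y = z − H·x̄ = [17563175565/977033828, 1729293171/977033828]
step 2: S = H·P̄·Hᵀ + R = [173583081519/977033828 94996347385/977033828; 94996347385/977033828 155246976495/977033828]
step 2: K = P̄·Hᵀ·S⁻¹ = [-5605190424/29589133913 -57978116034/147945669565; -2273864397893/3669052605212 -3635933699841/18345263026060; -78417024513/215826623836 202702412063/1079133119180]
step 2: x' = x̄ + K·y = [21955624687/147945669565, 16144713853839/9172631513030, -1334985957667/539566559590]
step 2: P' = (I − K·H)·P̄ = [198217073954/147945669565 -166447895566/147945669565 13088223518/8702686445; -166447895566/147945669565 74925523178821/18345263026060 -3069816423523/1079133119180; 13088223518/8702686445 -3069816423523/1079133119180 3853986668653/1079133119180]

step 0: x' = [74773/30149, -21253/30149, 89935/30149], P' = [57265/30149 -68448/30149 80288/30149; -68448/30149 192652/30149 -157278/30149; 80288/30149 -157278/30149 181270/30149]
step 1: x' = [-110736937/977033828, -3405817897/977033828, 1420161689/977033828], P' = [1307887187/977033828 -1096354025/977033828 1468592665/977033828; -1096354025/977033828 4000376843/977033828 -2784935923/977033828; 1468592665/977033828 -2784935923/977033828 3495247187/977033828]
step 2: x' = [21955624687/147945669565, 16144713853839/9172631513030, -1334985957667/539566559590], P' = [198217073954/147945669565 -166447895566/147945669565 13088223518/8702686445; -166447895566/147945669565 74925523178821/18345263026060 -3069816423523/1079133119180; 13088223518/8702686445 -3069816423523/1079133119180 3853986668653/1079133119180]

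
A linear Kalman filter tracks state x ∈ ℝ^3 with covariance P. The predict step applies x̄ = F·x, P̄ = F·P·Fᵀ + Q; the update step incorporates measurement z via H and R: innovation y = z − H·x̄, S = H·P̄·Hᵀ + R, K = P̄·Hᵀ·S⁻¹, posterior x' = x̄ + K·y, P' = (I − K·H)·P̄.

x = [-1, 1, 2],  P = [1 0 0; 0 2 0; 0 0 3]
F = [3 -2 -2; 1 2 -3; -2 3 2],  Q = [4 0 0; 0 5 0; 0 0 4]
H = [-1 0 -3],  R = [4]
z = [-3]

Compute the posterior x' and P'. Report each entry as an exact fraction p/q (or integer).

x̄ = F·x = [-9, -5, 9]
P̄ = F·P·Fᵀ + Q = [33 13 -30; 13 41 -8; -30 -8 38]
y = z − H·x̄ = [15]
S = H·P̄·Hᵀ + R = [199]
K = P̄·Hᵀ·S⁻¹ = [57/199; 11/199; -84/199]
x' = x̄ + K·y = [-936/199, -830/199, 531/199]
P' = (I − K·H)·P̄ = [3318/199 1960/199 -1182/199; 1960/199 8038/199 -668/199; -1182/199 -668/199 506/199]

x' = [-936/199, -830/199, 531/199]
P' = [3318/199 1960/199 -1182/199; 1960/199 8038/199 -668/199; -1182/199 -668/199 506/199]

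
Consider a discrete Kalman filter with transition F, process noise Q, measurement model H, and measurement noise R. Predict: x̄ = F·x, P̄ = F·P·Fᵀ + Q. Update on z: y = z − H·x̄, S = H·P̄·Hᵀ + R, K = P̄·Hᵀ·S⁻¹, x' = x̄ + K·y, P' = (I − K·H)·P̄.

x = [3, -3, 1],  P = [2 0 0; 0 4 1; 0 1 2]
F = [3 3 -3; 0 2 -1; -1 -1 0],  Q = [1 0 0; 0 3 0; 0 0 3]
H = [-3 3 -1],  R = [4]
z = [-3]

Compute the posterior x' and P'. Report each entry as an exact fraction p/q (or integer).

x̄ = F·x = [-3, -7, 0]
P̄ = F·P·Fᵀ + Q = [55 21 -15; 21 17 -7; -15 -7 9]
y = z − H·x̄ = [9]
S = H·P̄·Hᵀ + R = [235]
K = P̄·Hᵀ·S⁻¹ = [-87/235; -1/47; 3/47]
x' = x̄ + K·y = [-1488/235, -338/47, 27/47]
P' = (I − K·H)·P̄ = [5356/235 900/47 -444/47; 900/47 794/47 -314/47; -444/47 -314/47 378/47]

x' = [-1488/235, -338/47, 27/47]
P' = [5356/235 900/47 -444/47; 900/47 794/47 -314/47; -444/47 -314/47 378/47]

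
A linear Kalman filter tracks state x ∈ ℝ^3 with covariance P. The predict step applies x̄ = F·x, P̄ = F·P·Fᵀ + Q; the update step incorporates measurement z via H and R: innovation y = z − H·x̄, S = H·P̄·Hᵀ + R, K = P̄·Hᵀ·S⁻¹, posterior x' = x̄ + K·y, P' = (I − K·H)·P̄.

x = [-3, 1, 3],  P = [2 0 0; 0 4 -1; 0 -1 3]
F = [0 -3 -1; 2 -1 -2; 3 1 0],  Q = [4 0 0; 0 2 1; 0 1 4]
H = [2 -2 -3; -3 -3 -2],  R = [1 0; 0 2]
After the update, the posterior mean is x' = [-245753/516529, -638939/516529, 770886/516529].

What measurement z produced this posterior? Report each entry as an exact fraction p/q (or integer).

x̄ = F·x = [-6, -13, -8]
P̄ = F·P·Fᵀ + Q = [37 11 -11; 11 22 11; -11 11 26]
S = H·P̄·Hᵀ + R = [647 154; 154 835]
K = P̄·Hᵀ·S⁻¹ = [89763/516529 -92024/516529; -27291/516529 -69817/516529; -93862/516529 -14856/516529]
x' − x̄ = [2853421/516529, 6075938/516529, 4903118/516529] = K·y
y = (KᵀK)⁻¹·Kᵀ·(x' − x̄) = [-41, -71]
z = y + H·x̄ = [-41, -71] + [38, 73] = [-3, 2]

z = [-3, 2]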